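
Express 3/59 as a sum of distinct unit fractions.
1/20 + 1/1180

Greedy algorithm:
3/59: ceiling(59/3) = 20, use 1/20
1/1180: ceiling(1180/1) = 1180, use 1/1180
Result: 3/59 = 1/20 + 1/1180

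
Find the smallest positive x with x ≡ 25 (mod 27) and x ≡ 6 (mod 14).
160

Using Chinese Remainder Theorem:
M = 27 × 14 = 378
M1 = 14, M2 = 27
y1 = 14^(-1) mod 27 = 2
y2 = 27^(-1) mod 14 = 13
x = (25×14×2 + 6×27×13) mod 378 = 160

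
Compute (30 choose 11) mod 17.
10

Using Lucas' theorem:
Write n=30 and k=11 in base 17:
n in base 17: [1, 13]
k in base 17: [0, 11]
C(30,11) mod 17 = ∏ C(n_i, k_i) mod 17
Digit binomials (mod 17): C(1,0) = 1; C(13,11) = 78 ≡ 10
Product: 1 × 10 = 10 ≡ 10 (mod 17)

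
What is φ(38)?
18

38 = 2 × 19
φ(n) = n × ∏(1 - 1/p) for each prime p dividing n
φ(38) = 38 × (1 - 1/2) × (1 - 1/19) = 18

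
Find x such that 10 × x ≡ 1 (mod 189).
19

gcd(10, 189) = 1, so the inverse exists.
Extended Euclidean algorithm on (189, 10):
189 = 18 × 10 + 9  ⟹  9 = (1)·189 + (-18)·10
10 = 1 × 9 + 1  ⟹  1 = (-1)·189 + (19)·10
So (19)·10 ≡ 1 (mod 189), i.e. 10^(-1) ≡ 19 (mod 189).
Check: 10 × 19 = 190 ≡ 1 (mod 189)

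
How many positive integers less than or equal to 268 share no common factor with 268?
132

268 = 2^2 × 67
φ(n) = n × ∏(1 - 1/p) for each prime p dividing n
φ(268) = 268 × (1 - 1/2) × (1 - 1/67) = 132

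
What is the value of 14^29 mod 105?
14

Repeated squaring. Binary of 29 = 11101.
14^1 ≡ 14 (mod 105); 14^2 ≡ 91 (mod 105); 14^4 ≡ 91 (mod 105); 14^8 ≡ 91 (mod 105); 14^16 ≡ 91 (mod 105)
14^29 = 14^1 × 14^4 × 14^8 × 14^16 ≡ 14 (mod 105)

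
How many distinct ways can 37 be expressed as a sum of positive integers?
21637

p(n) counts ways to write n as a sum of positive integers (order ignored).
Euler's pentagonal recurrence: p(k) = p(k-1) + p(k-2) - p(k-5) - p(k-7) + p(k-12) + p(k-15) - ... (offsets j(3j∓1)/2, signs ++--, p(0)=1, p(<0)=0).
DP table for k = 0..36: p(0)=1, p(1)=1, p(2)=2, p(3)=3, p(4)=5, p(5)=7, p(6)=11, p(7)=15, p(8)=22, p(9)=30, p(10)=42, p(11)=56, p(12)=77, p(13)=101, p(14)=135, p(15)=176, p(16)=231, p(17)=297, p(18)=385, p(19)=490, p(20)=627, p(21)=792, p(22)=1002, p(23)=1255, p(24)=1575, p(25)=1958, p(26)=2436, p(27)=3010, p(28)=3718, p(29)=4565, p(30)=5604, p(31)=6842, p(32)=8349, p(33)=10143, p(34)=12310, p(35)=14883, p(36)=17977.
Final step: p(37) = p(36) + p(35) - p(32) - p(30) + p(25) + p(22) - p(15) - p(11) + p(2)
= 17977 + 14883 - 8349 - 5604 + 1958 + 1002 - 176 - 56 + 2
= 21637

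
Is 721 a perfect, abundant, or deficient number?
deficient

Proper divisors of 721: sum = 1 + 7 + 103 = 111
Since 111 < 721, 721 is deficient.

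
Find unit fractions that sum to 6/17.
1/3 + 1/51

Greedy algorithm:
6/17: ceiling(17/6) = 3, use 1/3
1/51: ceiling(51/1) = 51, use 1/51
Result: 6/17 = 1/3 + 1/51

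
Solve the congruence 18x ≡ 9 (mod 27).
x ≡ 2 (mod 3)

gcd(18, 27) = 9, which divides 9, so solutions exist.
Divide through by 9: 2x ≡ 1 (mod 3).
Find 2^(-1) mod 3 by the extended Euclidean algorithm:
3 = 1 × 2 + 1  ⟹  1 = (1)·3 + (-1)·2
So (-1)·2 ≡ 1 (mod 3), i.e. 2^(-1) ≡ -1 ≡ 2 (mod 3).
x ≡ 2 × 1 = 2 ≡ 2 (mod 3).
Check: 18 × 2 = 36 ≡ 9 (mod 27).
x ≡ 2 (mod 3), giving 9 solutions mod 27.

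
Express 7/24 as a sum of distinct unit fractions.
1/4 + 1/24

Greedy algorithm:
7/24: ceiling(24/7) = 4, use 1/4
1/24: ceiling(24/1) = 24, use 1/24
Result: 7/24 = 1/4 + 1/24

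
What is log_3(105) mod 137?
118

Baby-step giant-step with step n = ⌈√137⌉ = 12.
Baby steps 3^j mod 137 (j:value) for j=0..11: 0:1, 1:3, 2:9, 3:27, 4:81, 5:106, 6:44, 7:132, 8:122, 9:92, 10:2, 11:6.
Giant-step multiplier: 3^(-12) ≡ 3^(136-12) = 3^124 ≡ 99 (mod 137).
Giant steps γ_i = 105·99^i mod 137: γ_0=105, γ_1=120, γ_2=98, γ_3=112, γ_4=128, γ_5=68, γ_6=19, γ_7=100, γ_8=36, γ_9=2 (in table at j=10).
x = i·n + j = 9·12 + 10 = 118.
Check: 3^118 ≡ 105 (mod 137).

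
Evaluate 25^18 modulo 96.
49

Repeated squaring. Binary of 18 = 10010.
25^1 ≡ 25 (mod 96); 25^2 ≡ 49 (mod 96); 25^4 ≡ 1 (mod 96); 25^8 ≡ 1 (mod 96); 25^16 ≡ 1 (mod 96)
25^18 = 25^2 × 25^16 ≡ 49 (mod 96)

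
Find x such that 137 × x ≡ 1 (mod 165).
53

gcd(137, 165) = 1, so the inverse exists.
Extended Euclidean algorithm on (165, 137):
165 = 1 × 137 + 28  ⟹  28 = (1)·165 + (-1)·137
137 = 4 × 28 + 25  ⟹  25 = (-4)·165 + (5)·137
28 = 1 × 25 + 3  ⟹  3 = (5)·165 + (-6)·137
25 = 8 × 3 + 1  ⟹  1 = (-44)·165 + (53)·137
So (53)·137 ≡ 1 (mod 165), i.e. 137^(-1) ≡ 53 (mod 165).
Check: 137 × 53 = 7261 ≡ 1 (mod 165)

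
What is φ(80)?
32

80 = 2^4 × 5
φ(n) = n × ∏(1 - 1/p) for each prime p dividing n
φ(80) = 80 × (1 - 1/2) × (1 - 1/5) = 32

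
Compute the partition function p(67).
2679689

p(n) counts ways to write n as a sum of positive integers (order ignored).
Euler's pentagonal recurrence: p(k) = p(k-1) + p(k-2) - p(k-5) - p(k-7) + p(k-12) + p(k-15) - ... (offsets j(3j∓1)/2, signs ++--, p(0)=1, p(<0)=0).
DP table for k = 0..66: p(0)=1, p(1)=1, p(2)=2, p(3)=3, p(4)=5, p(5)=7, p(6)=11, p(7)=15, p(8)=22, p(9)=30, p(10)=42, p(11)=56, p(12)=77, p(13)=101, p(14)=135, p(15)=176, p(16)=231, p(17)=297, p(18)=385, p(19)=490, p(20)=627, p(21)=792, p(22)=1002, p(23)=1255, p(24)=1575, p(25)=1958, p(26)=2436, p(27)=3010, p(28)=3718, p(29)=4565, p(30)=5604, p(31)=6842, p(32)=8349, p(33)=10143, p(34)=12310, p(35)=14883, p(36)=17977, p(37)=21637, p(38)=26015, p(39)=31185, p(40)=37338, p(41)=44583, p(42)=53174, p(43)=63261, p(44)=75175, p(45)=89134, p(46)=105558, p(47)=124754, p(48)=147273, p(49)=173525, p(50)=204226, p(51)=239943, p(52)=281589, p(53)=329931, p(54)=386155, p(55)=451276, p(56)=526823, p(57)=614154, p(58)=715220, p(59)=831820, p(60)=966467, p(61)=1121505, p(62)=1300156, p(63)=1505499, p(64)=1741630, p(65)=2012558, p(66)=2323520.
Final step: p(67) = p(66) + p(65) - p(62) - p(60) + p(55) + p(52) - p(45) - p(41) + p(32) + p(27) - p(16) - p(10)
= 2323520 + 2012558 - 1300156 - 966467 + 451276 + 281589 - 89134 - 44583 + 8349 + 3010 - 231 - 42
= 2679689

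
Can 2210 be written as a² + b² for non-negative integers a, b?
1² + 47² (a=1, b=47)

Factorization: 2210 = 2 × 5 × 13 × 17
By Fermat: n is sum of two squares iff every prime p ≡ 3 (mod 4) appears to even power.
All primes ≡ 3 (mod 4) appear to even power.
Search a = 0, 1, 2, … for 2210 - a² a perfect square: first hit at a = 1: 2210 - 1 = 2209 = 47².
2210 = 1² + 47² = 1 + 2209 ✓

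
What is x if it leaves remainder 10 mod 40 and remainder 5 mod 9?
50

Using Chinese Remainder Theorem:
M = 40 × 9 = 360
M1 = 9, M2 = 40
y1 = 9^(-1) mod 40 = 9
y2 = 40^(-1) mod 9 = 7
x = (10×9×9 + 5×40×7) mod 360 = 50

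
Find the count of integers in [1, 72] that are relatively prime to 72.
24

72 = 2^3 × 3^2
φ(n) = n × ∏(1 - 1/p) for each prime p dividing n
φ(72) = 72 × (1 - 1/2) × (1 - 1/3) = 24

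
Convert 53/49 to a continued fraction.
[1; 12, 4]

Euclidean algorithm steps:
53 = 1 × 49 + 4
49 = 12 × 4 + 1
4 = 4 × 1 + 0
Continued fraction: [1; 12, 4]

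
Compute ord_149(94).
148

149 is prime, so ord(94) divides φ(149) = 148.
Divisors of 148: 1, 2, 4, 37, 74, 148.
Repeated squaring: 94^1 ≡ 94, 94^2 ≡ 45, 94^4 ≡ 88, 94^8 ≡ 145, 94^16 ≡ 16, 94^32 ≡ 107, 94^64 ≡ 125, 94^128 ≡ 129 (mod 149).
Test 94^d mod 149 for each divisor d in increasing order:
94^1 ≡ 94
94^2 ≡ 45
94^4 ≡ 88
94^37 = 94^32·94^4·94^1 ≡ 44
94^74 = 94^64·94^8·94^2 ≡ 148
94^148 = 94^128·94^16·94^4 ≡ 1  ← first divisor giving 1
The order is 148.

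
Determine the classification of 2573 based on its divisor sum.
deficient

Proper divisors of 2573: sum = 1 + 31 + 83 = 115
Since 115 < 2573, 2573 is deficient.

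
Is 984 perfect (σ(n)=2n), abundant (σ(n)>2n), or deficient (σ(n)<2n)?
abundant

Proper divisors of 984: sum = 1 + 2 + 3 + 4 + 6 + 8 + 12 + 24 + 41 + 82 + 123 + 164 + 246 + 328 + 492 = 1536
Since 1536 > 984, 984 is abundant.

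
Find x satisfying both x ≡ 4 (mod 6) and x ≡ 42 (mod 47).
136

Using Chinese Remainder Theorem:
M = 6 × 47 = 282
M1 = 47, M2 = 6
y1 = 47^(-1) mod 6 = 5
y2 = 6^(-1) mod 47 = 8
x = (4×47×5 + 42×6×8) mod 282 = 136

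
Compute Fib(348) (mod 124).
104

Matrix identity: Q^n = [[F_(n+1), F_n], [F_n, F_(n-1)]] with Q = [[1,1],[1,0]].
n = 348 = 101011100₂. Square-and-multiply, entries mod 124:
Q^1 = [[1,1],[1,0]]
Q^2 = (Q^1)² = [[2,1],[1,1]]
Q^5 = (Q^2)²·Q = [[8,5],[5,3]]
Q^10 = (Q^5)² = [[89,55],[55,34]]
Q^21 = (Q^10)²·Q = [[103,34],[34,69]]
Q^43 = (Q^21)²·Q = [[5,109],[109,20]]
Q^87 = (Q^43)²·Q = [[123,2],[2,121]]
Q^174 = (Q^87)² = [[5,116],[116,13]]
Q^348 = (Q^174)² = [[89,104],[104,109]]
F_348 mod 124 = Q^348[0][1] = 104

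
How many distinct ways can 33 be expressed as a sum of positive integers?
10143

p(n) counts ways to write n as a sum of positive integers (order ignored).
Euler's pentagonal recurrence: p(k) = p(k-1) + p(k-2) - p(k-5) - p(k-7) + p(k-12) + p(k-15) - ... (offsets j(3j∓1)/2, signs ++--, p(0)=1, p(<0)=0).
DP table for k = 0..32: p(0)=1, p(1)=1, p(2)=2, p(3)=3, p(4)=5, p(5)=7, p(6)=11, p(7)=15, p(8)=22, p(9)=30, p(10)=42, p(11)=56, p(12)=77, p(13)=101, p(14)=135, p(15)=176, p(16)=231, p(17)=297, p(18)=385, p(19)=490, p(20)=627, p(21)=792, p(22)=1002, p(23)=1255, p(24)=1575, p(25)=1958, p(26)=2436, p(27)=3010, p(28)=3718, p(29)=4565, p(30)=5604, p(31)=6842, p(32)=8349.
Final step: p(33) = p(32) + p(31) - p(28) - p(26) + p(21) + p(18) - p(11) - p(7)
= 8349 + 6842 - 3718 - 2436 + 792 + 385 - 56 - 15
= 10143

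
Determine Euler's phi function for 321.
212

321 = 3 × 107
φ(n) = n × ∏(1 - 1/p) for each prime p dividing n
φ(321) = 321 × (1 - 1/3) × (1 - 1/107) = 212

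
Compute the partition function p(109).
541946240

p(n) counts ways to write n as a sum of positive integers (order ignored).
Euler's pentagonal recurrence: p(k) = p(k-1) + p(k-2) - p(k-5) - p(k-7) + p(k-12) + p(k-15) - ... (offsets j(3j∓1)/2, signs ++--, p(0)=1, p(<0)=0).
DP table for k = 0..108: p(0)=1, p(1)=1, p(2)=2, p(3)=3, p(4)=5, p(5)=7, p(6)=11, p(7)=15, p(8)=22, p(9)=30, p(10)=42, p(11)=56, p(12)=77, p(13)=101, p(14)=135, p(15)=176, p(16)=231, p(17)=297, p(18)=385, p(19)=490, p(20)=627, p(21)=792, p(22)=1002, p(23)=1255, p(24)=1575, p(25)=1958, p(26)=2436, p(27)=3010, p(28)=3718, p(29)=4565, p(30)=5604, p(31)=6842, p(32)=8349, p(33)=10143, p(34)=12310, p(35)=14883, p(36)=17977, p(37)=21637, p(38)=26015, p(39)=31185, p(40)=37338, p(41)=44583, p(42)=53174, p(43)=63261, p(44)=75175, p(45)=89134, p(46)=105558, p(47)=124754, p(48)=147273, p(49)=173525, p(50)=204226, p(51)=239943, p(52)=281589, p(53)=329931, p(54)=386155, p(55)=451276, p(56)=526823, p(57)=614154, p(58)=715220, p(59)=831820, p(60)=966467, p(61)=1121505, p(62)=1300156, p(63)=1505499, p(64)=1741630, p(65)=2012558, p(66)=2323520, p(67)=2679689, p(68)=3087735, p(69)=3554345, p(70)=4087968, p(71)=4697205, p(72)=5392783, p(73)=6185689, p(74)=7089500, p(75)=8118264, p(76)=9289091, p(77)=10619863, p(78)=12132164, p(79)=13848650, p(80)=15796476, p(81)=18004327, p(82)=20506255, p(83)=23338469, p(84)=26543660, p(85)=30167357, p(86)=34262962, p(87)=38887673, p(88)=44108109, p(89)=49995925, p(90)=56634173, p(91)=64112359, p(92)=72533807, p(93)=82010177, p(94)=92669720, p(95)=104651419, p(96)=118114304, p(97)=133230930, p(98)=150198136, p(99)=169229875, p(100)=190569292, p(101)=214481126, p(102)=241265379, p(103)=271248950, p(104)=304801365, p(105)=342325709, p(106)=384276336, p(107)=431149389, p(108)=483502844.
Final step: p(109) = p(108) + p(107) - p(104) - p(102) + p(97) + p(94) - p(87) - p(83) + p(74) + p(69) - p(58) - p(52) + p(39) + p(32) - p(17) - p(9)
= 483502844 + 431149389 - 304801365 - 241265379 + 133230930 + 92669720 - 38887673 - 23338469 + 7089500 + 3554345 - 715220 - 281589 + 31185 + 8349 - 297 - 30
= 541946240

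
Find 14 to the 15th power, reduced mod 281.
124

Repeated squaring. Binary of 15 = 1111.
14^1 ≡ 14 (mod 281); 14^2 ≡ 196 (mod 281); 14^4 ≡ 200 (mod 281); 14^8 ≡ 98 (mod 281)
14^15 = 14^1 × 14^2 × 14^4 × 14^8 ≡ 124 (mod 281)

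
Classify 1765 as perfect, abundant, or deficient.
deficient

Proper divisors of 1765: sum = 1 + 5 + 353 = 359
Since 359 < 1765, 1765 is deficient.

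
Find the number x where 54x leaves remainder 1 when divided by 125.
44

gcd(54, 125) = 1, so the inverse exists.
Extended Euclidean algorithm on (125, 54):
125 = 2 × 54 + 17  ⟹  17 = (1)·125 + (-2)·54
54 = 3 × 17 + 3  ⟹  3 = (-3)·125 + (7)·54
17 = 5 × 3 + 2  ⟹  2 = (16)·125 + (-37)·54
3 = 1 × 2 + 1  ⟹  1 = (-19)·125 + (44)·54
So (44)·54 ≡ 1 (mod 125), i.e. 54^(-1) ≡ 44 (mod 125).
Check: 54 × 44 = 2376 ≡ 1 (mod 125)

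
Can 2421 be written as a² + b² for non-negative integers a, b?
30² + 39² (a=30, b=39)

Factorization: 2421 = 3^2 × 269
By Fermat: n is sum of two squares iff every prime p ≡ 3 (mod 4) appears to even power.
All primes ≡ 3 (mod 4) appear to even power.
Search a = 0, 1, 2, … for 2421 - a² a perfect square: first hit at a = 30: 2421 - 900 = 1521 = 39².
2421 = 30² + 39² = 900 + 1521 ✓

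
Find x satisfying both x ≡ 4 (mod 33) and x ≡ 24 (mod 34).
466

Using Chinese Remainder Theorem:
M = 33 × 34 = 1122
M1 = 34, M2 = 33
y1 = 34^(-1) mod 33 = 1
y2 = 33^(-1) mod 34 = 33
x = (4×34×1 + 24×33×33) mod 1122 = 466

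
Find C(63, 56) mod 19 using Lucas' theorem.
0

Using Lucas' theorem:
Write n=63 and k=56 in base 19:
n in base 19: [3, 6]
k in base 19: [2, 18]
C(63,56) mod 19 = ∏ C(n_i, k_i) mod 19
Digit binomials (mod 19): C(3,2) = 3; C(6,18) = 0 (k_i > n_i)
Product: 3 × 0 = 0 ≡ 0 (mod 19)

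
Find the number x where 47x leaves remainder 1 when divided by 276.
47

gcd(47, 276) = 1, so the inverse exists.
Extended Euclidean algorithm on (276, 47):
276 = 5 × 47 + 41  ⟹  41 = (1)·276 + (-5)·47
47 = 1 × 41 + 6  ⟹  6 = (-1)·276 + (6)·47
41 = 6 × 6 + 5  ⟹  5 = (7)·276 + (-41)·47
6 = 1 × 5 + 1  ⟹  1 = (-8)·276 + (47)·47
So (47)·47 ≡ 1 (mod 276), i.e. 47^(-1) ≡ 47 (mod 276).
Check: 47 × 47 = 2209 ≡ 1 (mod 276)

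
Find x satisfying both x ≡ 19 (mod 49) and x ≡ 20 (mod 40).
460

Using Chinese Remainder Theorem:
M = 49 × 40 = 1960
M1 = 40, M2 = 49
y1 = 40^(-1) mod 49 = 38
y2 = 49^(-1) mod 40 = 9
x = (19×40×38 + 20×49×9) mod 1960 = 460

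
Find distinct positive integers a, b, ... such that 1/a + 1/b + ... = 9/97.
1/11 + 1/534 + 1/569778

Greedy algorithm:
9/97: ceiling(97/9) = 11, use 1/11
2/1067: ceiling(1067/2) = 534, use 1/534
1/569778: ceiling(569778/1) = 569778, use 1/569778
Result: 9/97 = 1/11 + 1/534 + 1/569778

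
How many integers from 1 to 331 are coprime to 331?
330

331 = 331
φ(n) = n × ∏(1 - 1/p) for each prime p dividing n
φ(331) = 331 × (1 - 1/331) = 330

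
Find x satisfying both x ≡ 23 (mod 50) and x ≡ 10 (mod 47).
1373

Using Chinese Remainder Theorem:
M = 50 × 47 = 2350
M1 = 47, M2 = 50
y1 = 47^(-1) mod 50 = 33
y2 = 50^(-1) mod 47 = 16
x = (23×47×33 + 10×50×16) mod 2350 = 1373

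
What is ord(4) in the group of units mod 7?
3

7 is prime, so ord(4) divides φ(7) = 6.
Divisors of 6: 1, 2, 3, 6.
Repeated squaring: 4^1 ≡ 4, 4^2 ≡ 2, 4^4 ≡ 4 (mod 7).
Test 4^d mod 7 for each divisor d in increasing order:
4^1 ≡ 4
4^2 ≡ 2
4^3 = 4^2·4^1 ≡ 1  ← first divisor giving 1
The order is 3.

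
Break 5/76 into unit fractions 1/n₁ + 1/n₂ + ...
1/16 + 1/304

Greedy algorithm:
5/76: ceiling(76/5) = 16, use 1/16
1/304: ceiling(304/1) = 304, use 1/304
Result: 5/76 = 1/16 + 1/304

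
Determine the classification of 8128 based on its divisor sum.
perfect

Proper divisors of 8128: sum = 1 + 2 + 4 + 8 + 16 + 32 + 64 + 127 + 254 + 508 + 1016 + 2032 + 4064 = 8128
Since 8128 = 8128, 8128 is perfect.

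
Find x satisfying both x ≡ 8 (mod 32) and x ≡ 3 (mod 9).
264

Using Chinese Remainder Theorem:
M = 32 × 9 = 288
M1 = 9, M2 = 32
y1 = 9^(-1) mod 32 = 25
y2 = 32^(-1) mod 9 = 2
x = (8×9×25 + 3×32×2) mod 288 = 264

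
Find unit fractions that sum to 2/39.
1/20 + 1/780

Greedy algorithm:
2/39: ceiling(39/2) = 20, use 1/20
1/780: ceiling(780/1) = 780, use 1/780
Result: 2/39 = 1/20 + 1/780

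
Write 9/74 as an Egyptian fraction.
1/9 + 1/96 + 1/10656

Greedy algorithm:
9/74: ceiling(74/9) = 9, use 1/9
7/666: ceiling(666/7) = 96, use 1/96
1/10656: ceiling(10656/1) = 10656, use 1/10656
Result: 9/74 = 1/9 + 1/96 + 1/10656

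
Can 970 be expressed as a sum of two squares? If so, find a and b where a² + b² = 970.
3² + 31² (a=3, b=31)

Factorization: 970 = 2 × 5 × 97
By Fermat: n is sum of two squares iff every prime p ≡ 3 (mod 4) appears to even power.
All primes ≡ 3 (mod 4) appear to even power.
Search a = 0, 1, 2, … for 970 - a² a perfect square: first hit at a = 3: 970 - 9 = 961 = 31².
970 = 3² + 31² = 9 + 961 ✓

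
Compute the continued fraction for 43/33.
[1; 3, 3, 3]

Euclidean algorithm steps:
43 = 1 × 33 + 10
33 = 3 × 10 + 3
10 = 3 × 3 + 1
3 = 3 × 1 + 0
Continued fraction: [1; 3, 3, 3]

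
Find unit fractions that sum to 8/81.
1/11 + 1/128 + 1/22810 + 1/1300717440

Greedy algorithm:
8/81: ceiling(81/8) = 11, use 1/11
7/891: ceiling(891/7) = 128, use 1/128
5/114048: ceiling(114048/5) = 22810, use 1/22810
1/1300717440: ceiling(1300717440/1) = 1300717440, use 1/1300717440
Result: 8/81 = 1/11 + 1/128 + 1/22810 + 1/1300717440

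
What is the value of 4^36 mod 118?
100

Repeated squaring. Binary of 36 = 100100.
4^1 ≡ 4 (mod 118); 4^2 ≡ 16 (mod 118); 4^4 ≡ 20 (mod 118); 4^8 ≡ 46 (mod 118); 4^16 ≡ 110 (mod 118); 4^32 ≡ 64 (mod 118)
4^36 = 4^4 × 4^32 ≡ 100 (mod 118)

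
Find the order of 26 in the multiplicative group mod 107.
106

107 is prime, so ord(26) divides φ(107) = 106.
Divisors of 106: 1, 2, 53, 106.
Repeated squaring: 26^1 ≡ 26, 26^2 ≡ 34, 26^4 ≡ 86, 26^8 ≡ 13, 26^16 ≡ 62, 26^32 ≡ 99, 26^64 ≡ 64 (mod 107).
Test 26^d mod 107 for each divisor d in increasing order:
26^1 ≡ 26
26^2 ≡ 34
26^53 = 26^32·26^16·26^4·26^1 ≡ 106
26^106 = 26^64·26^32·26^8·26^2 ≡ 1  ← first divisor giving 1
The order is 106.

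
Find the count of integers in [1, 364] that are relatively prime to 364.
144

364 = 2^2 × 7 × 13
φ(n) = n × ∏(1 - 1/p) for each prime p dividing n
φ(364) = 364 × (1 - 1/2) × (1 - 1/7) × (1 - 1/13) = 144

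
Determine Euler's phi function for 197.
196

197 = 197
φ(n) = n × ∏(1 - 1/p) for each prime p dividing n
φ(197) = 197 × (1 - 1/197) = 196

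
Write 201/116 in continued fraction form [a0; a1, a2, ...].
[1; 1, 2, 1, 2, 1, 7]

Euclidean algorithm steps:
201 = 1 × 116 + 85
116 = 1 × 85 + 31
85 = 2 × 31 + 23
31 = 1 × 23 + 8
23 = 2 × 8 + 7
8 = 1 × 7 + 1
7 = 7 × 1 + 0
Continued fraction: [1; 1, 2, 1, 2, 1, 7]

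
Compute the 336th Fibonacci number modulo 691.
591

Matrix identity: Q^n = [[F_(n+1), F_n], [F_n, F_(n-1)]] with Q = [[1,1],[1,0]].
n = 336 = 101010000₂. Square-and-multiply, entries mod 691:
Q^1 = [[1,1],[1,0]]
Q^2 = (Q^1)² = [[2,1],[1,1]]
Q^5 = (Q^2)²·Q = [[8,5],[5,3]]
Q^10 = (Q^5)² = [[89,55],[55,34]]
Q^21 = (Q^10)²·Q = [[436,581],[581,546]]
Q^42 = (Q^21)² = [[424,467],[467,648]]
Q^84 = (Q^42)² = [[540,340],[340,200]]
Q^168 = (Q^84)² = [[201,76],[76,125]]
Q^336 = (Q^168)² = [[571,591],[591,671]]
F_336 mod 691 = Q^336[0][1] = 591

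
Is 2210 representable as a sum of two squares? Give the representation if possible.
1² + 47² (a=1, b=47)

Factorization: 2210 = 2 × 5 × 13 × 17
By Fermat: n is sum of two squares iff every prime p ≡ 3 (mod 4) appears to even power.
All primes ≡ 3 (mod 4) appear to even power.
Search a = 0, 1, 2, … for 2210 - a² a perfect square: first hit at a = 1: 2210 - 1 = 2209 = 47².
2210 = 1² + 47² = 1 + 2209 ✓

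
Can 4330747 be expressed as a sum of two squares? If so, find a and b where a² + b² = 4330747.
Not possible

Factorization: 4330747 = 163^3
By Fermat: n is sum of two squares iff every prime p ≡ 3 (mod 4) appears to even power.
Prime(s) ≡ 3 (mod 4) with odd exponent: [(163, 3)]
Therefore 4330747 cannot be expressed as a² + b².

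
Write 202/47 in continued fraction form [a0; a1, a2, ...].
[4; 3, 2, 1, 4]

Euclidean algorithm steps:
202 = 4 × 47 + 14
47 = 3 × 14 + 5
14 = 2 × 5 + 4
5 = 1 × 4 + 1
4 = 4 × 1 + 0
Continued fraction: [4; 3, 2, 1, 4]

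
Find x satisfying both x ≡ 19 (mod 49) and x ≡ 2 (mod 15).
362

Using Chinese Remainder Theorem:
M = 49 × 15 = 735
M1 = 15, M2 = 49
y1 = 15^(-1) mod 49 = 36
y2 = 49^(-1) mod 15 = 4
x = (19×15×36 + 2×49×4) mod 735 = 362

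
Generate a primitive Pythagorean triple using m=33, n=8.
(1025, 528, 1153)

Euclid's formula: a = m² - n², b = 2mn, c = m² + n²
m = 33, n = 8
a = 33² - 8² = 1089 - 64 = 1025
b = 2 × 33 × 8 = 528
c = 33² + 8² = 1089 + 64 = 1153
Verification: 1025² + 528² = 1050625 + 278784 = 1329409 = 1153² ✓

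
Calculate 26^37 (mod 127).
13

Repeated squaring. Binary of 37 = 100101.
26^1 ≡ 26 (mod 127); 26^2 ≡ 41 (mod 127); 26^4 ≡ 30 (mod 127); 26^8 ≡ 11 (mod 127); 26^16 ≡ 121 (mod 127); 26^32 ≡ 36 (mod 127)
26^37 = 26^1 × 26^4 × 26^32 ≡ 13 (mod 127)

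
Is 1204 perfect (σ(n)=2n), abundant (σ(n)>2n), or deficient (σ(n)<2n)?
abundant

Proper divisors of 1204: sum = 1 + 2 + 4 + 7 + 14 + 28 + 43 + 86 + 172 + 301 + 602 = 1260
Since 1260 > 1204, 1204 is abundant.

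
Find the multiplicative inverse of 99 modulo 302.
241

gcd(99, 302) = 1, so the inverse exists.
Extended Euclidean algorithm on (302, 99):
302 = 3 × 99 + 5  ⟹  5 = (1)·302 + (-3)·99
99 = 19 × 5 + 4  ⟹  4 = (-19)·302 + (58)·99
5 = 1 × 4 + 1  ⟹  1 = (20)·302 + (-61)·99
So (-61)·99 ≡ 1 (mod 302), i.e. 99^(-1) ≡ -61 ≡ 241 (mod 302).
Check: 99 × 241 = 23859 ≡ 1 (mod 302)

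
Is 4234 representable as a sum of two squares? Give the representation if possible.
3² + 65² (a=3, b=65)

Factorization: 4234 = 2 × 29 × 73
By Fermat: n is sum of two squares iff every prime p ≡ 3 (mod 4) appears to even power.
All primes ≡ 3 (mod 4) appear to even power.
Search a = 0, 1, 2, … for 4234 - a² a perfect square: first hit at a = 3: 4234 - 9 = 4225 = 65².
4234 = 3² + 65² = 9 + 4225 ✓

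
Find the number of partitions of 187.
1280011042268

p(n) counts ways to write n as a sum of positive integers (order ignored).
Euler's pentagonal recurrence: p(k) = p(k-1) + p(k-2) - p(k-5) - p(k-7) + p(k-12) + p(k-15) - ... (offsets j(3j∓1)/2, signs ++--, p(0)=1, p(<0)=0).
DP table for k = 0..186: p(0)=1, p(1)=1, p(2)=2, p(3)=3, p(4)=5, p(5)=7, p(6)=11, p(7)=15, p(8)=22, p(9)=30, p(10)=42, p(11)=56, p(12)=77, p(13)=101, p(14)=135, p(15)=176, p(16)=231, p(17)=297, p(18)=385, p(19)=490, p(20)=627, p(21)=792, p(22)=1002, p(23)=1255, p(24)=1575, p(25)=1958, p(26)=2436, p(27)=3010, p(28)=3718, p(29)=4565, p(30)=5604, p(31)=6842, p(32)=8349, p(33)=10143, p(34)=12310, p(35)=14883, p(36)=17977, p(37)=21637, p(38)=26015, p(39)=31185, p(40)=37338, p(41)=44583, p(42)=53174, p(43)=63261, p(44)=75175, p(45)=89134, p(46)=105558, p(47)=124754, p(48)=147273, p(49)=173525, p(50)=204226, p(51)=239943, p(52)=281589, p(53)=329931, p(54)=386155, p(55)=451276, p(56)=526823, p(57)=614154, p(58)=715220, p(59)=831820, p(60)=966467, p(61)=1121505, p(62)=1300156, p(63)=1505499, p(64)=1741630, p(65)=2012558, p(66)=2323520, p(67)=2679689, p(68)=3087735, p(69)=3554345, p(70)=4087968, p(71)=4697205, p(72)=5392783, p(73)=6185689, p(74)=7089500, p(75)=8118264, p(76)=9289091, p(77)=10619863, p(78)=12132164, p(79)=13848650, p(80)=15796476, p(81)=18004327, p(82)=20506255, p(83)=23338469, p(84)=26543660, p(85)=30167357, p(86)=34262962, p(87)=38887673, p(88)=44108109, p(89)=49995925, p(90)=56634173, p(91)=64112359, p(92)=72533807, p(93)=82010177, p(94)=92669720, p(95)=104651419, p(96)=118114304, p(97)=133230930, p(98)=150198136, p(99)=169229875, p(100)=190569292, p(101)=214481126, p(102)=241265379, p(103)=271248950, p(104)=304801365, p(105)=342325709, p(106)=384276336, p(107)=431149389, p(108)=483502844, p(109)=541946240, p(110)=607163746, p(111)=679903203, p(112)=761002156, p(113)=851376628, p(114)=952050665, p(115)=1064144451, p(116)=1188908248, p(117)=1327710076, p(118)=1482074143, p(119)=1653668665, p(120)=1844349560, p(121)=2056148051, p(122)=2291320912, p(123)=2552338241, p(124)=2841940500, p(125)=3163127352, p(126)=3519222692, p(127)=3913864295, p(128)=4351078600, p(129)=4835271870, p(130)=5371315400, p(131)=5964539504, p(132)=6620830889, p(133)=7346629512, p(134)=8149040695, p(135)=9035836076, p(136)=10015581680, p(137)=11097645016, p(138)=12292341831, p(139)=13610949895, p(140)=15065878135, p(141)=16670689208, p(142)=18440293320, p(143)=20390982757, p(144)=22540654445, p(145)=24908858009, p(146)=27517052599, p(147)=30388671978, p(148)=33549419497, p(149)=37027355200, p(150)=40853235313, p(151)=45060624582, p(152)=49686288421, p(153)=54770336324, p(154)=60356673280, p(155)=66493182097, p(156)=73232243759, p(157)=80630964769, p(158)=88751778802, p(159)=97662728555, p(160)=107438159466, p(161)=118159068427, p(162)=129913904637, p(163)=142798995930, p(164)=156919475295, p(165)=172389800255, p(166)=189334822579, p(167)=207890420102, p(168)=228204732751, p(169)=250438925115, p(170)=274768617130, p(171)=301384802048, p(172)=330495499613, p(173)=362326859895, p(174)=397125074750, p(175)=435157697830, p(176)=476715857290, p(177)=522115831195, p(178)=571701605655, p(179)=625846753120, p(180)=684957390936, p(181)=749474411781, p(182)=819876908323, p(183)=896684817527, p(184)=980462880430, p(185)=1071823774337, p(186)=1171432692373.
Final step: p(187) = p(186) + p(185) - p(182) - p(180) + p(175) + p(172) - p(165) - p(161) + p(152) + p(147) - p(136) - p(130) + p(117) + p(110) - p(95) - p(87) + p(70) + p(61) - p(42) - p(32) + p(11) + p(0)
= 1171432692373 + 1071823774337 - 819876908323 - 684957390936 + 435157697830 + 330495499613 - 172389800255 - 118159068427 + 49686288421 + 30388671978 - 10015581680 - 5371315400 + 1327710076 + 607163746 - 104651419 - 38887673 + 4087968 + 1121505 - 53174 - 8349 + 56 + 1
= 1280011042268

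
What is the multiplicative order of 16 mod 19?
9

19 is prime, so ord(16) divides φ(19) = 18.
Divisors of 18: 1, 2, 3, 6, 9, 18.
Repeated squaring: 16^1 ≡ 16, 16^2 ≡ 9, 16^4 ≡ 5, 16^8 ≡ 6, 16^16 ≡ 17 (mod 19).
Test 16^d mod 19 for each divisor d in increasing order:
16^1 ≡ 16
16^2 ≡ 9
16^3 = 16^2·16^1 ≡ 11
16^6 = 16^4·16^2 ≡ 7
16^9 = 16^8·16^1 ≡ 1  ← first divisor giving 1
The order is 9.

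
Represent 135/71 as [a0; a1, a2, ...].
[1; 1, 9, 7]

Euclidean algorithm steps:
135 = 1 × 71 + 64
71 = 1 × 64 + 7
64 = 9 × 7 + 1
7 = 7 × 1 + 0
Continued fraction: [1; 1, 9, 7]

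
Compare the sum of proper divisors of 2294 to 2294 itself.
deficient

Proper divisors of 2294: sum = 1 + 2 + 31 + 37 + 62 + 74 + 1147 = 1354
Since 1354 < 2294, 2294 is deficient.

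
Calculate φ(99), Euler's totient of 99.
60

99 = 3^2 × 11
φ(n) = n × ∏(1 - 1/p) for each prime p dividing n
φ(99) = 99 × (1 - 1/3) × (1 - 1/11) = 60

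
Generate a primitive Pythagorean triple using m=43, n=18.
(1525, 1548, 2173)

Euclid's formula: a = m² - n², b = 2mn, c = m² + n²
m = 43, n = 18
a = 43² - 18² = 1849 - 324 = 1525
b = 2 × 43 × 18 = 1548
c = 43² + 18² = 1849 + 324 = 2173
Verification: 1525² + 1548² = 2325625 + 2396304 = 4721929 = 2173² ✓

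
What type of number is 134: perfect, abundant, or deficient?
deficient

Proper divisors of 134: sum = 1 + 2 + 67 = 70
Since 70 < 134, 134 is deficient.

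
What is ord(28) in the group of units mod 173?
172

173 is prime, so ord(28) divides φ(173) = 172.
Divisors of 172: 1, 2, 4, 43, 86, 172.
Repeated squaring: 28^1 ≡ 28, 28^2 ≡ 92, 28^4 ≡ 160, 28^8 ≡ 169, 28^16 ≡ 16, 28^32 ≡ 83, 28^64 ≡ 142, 28^128 ≡ 96 (mod 173).
Test 28^d mod 173 for each divisor d in increasing order:
28^1 ≡ 28
28^2 ≡ 92
28^4 ≡ 160
28^43 = 28^32·28^8·28^2·28^1 ≡ 80
28^86 = 28^64·28^16·28^4·28^2 ≡ 172
28^172 = 28^128·28^32·28^8·28^4 ≡ 1  ← first divisor giving 1
The order is 172.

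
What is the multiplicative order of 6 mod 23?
11

23 is prime, so ord(6) divides φ(23) = 22.
Divisors of 22: 1, 2, 11, 22.
Repeated squaring: 6^1 ≡ 6, 6^2 ≡ 13, 6^4 ≡ 8, 6^8 ≡ 18, 6^16 ≡ 2 (mod 23).
Test 6^d mod 23 for each divisor d in increasing order:
6^1 ≡ 6
6^2 ≡ 13
6^11 = 6^8·6^2·6^1 ≡ 1  ← first divisor giving 1
The order is 11.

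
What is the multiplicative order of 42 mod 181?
5

181 is prime, so ord(42) divides φ(181) = 180.
Divisors of 180: 1, 2, 3, 4, 5, 6, 9, 10, 12, 15, 18, 20, 30, 36, 45, 60, 90, 180.
Repeated squaring: 42^1 ≡ 42, 42^2 ≡ 135, 42^4 ≡ 125, 42^8 ≡ 59, 42^16 ≡ 42, 42^32 ≡ 135, 42^64 ≡ 125, 42^128 ≡ 59 (mod 181).
Test 42^d mod 181 for each divisor d in increasing order:
42^1 ≡ 42
42^2 ≡ 135
42^3 = 42^2·42^1 ≡ 59
42^4 ≡ 125
42^5 = 42^4·42^1 ≡ 1  ← first divisor giving 1
The order is 5.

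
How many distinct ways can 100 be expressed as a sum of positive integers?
190569292

p(n) counts ways to write n as a sum of positive integers (order ignored).
Euler's pentagonal recurrence: p(k) = p(k-1) + p(k-2) - p(k-5) - p(k-7) + p(k-12) + p(k-15) - ... (offsets j(3j∓1)/2, signs ++--, p(0)=1, p(<0)=0).
DP table for k = 0..99: p(0)=1, p(1)=1, p(2)=2, p(3)=3, p(4)=5, p(5)=7, p(6)=11, p(7)=15, p(8)=22, p(9)=30, p(10)=42, p(11)=56, p(12)=77, p(13)=101, p(14)=135, p(15)=176, p(16)=231, p(17)=297, p(18)=385, p(19)=490, p(20)=627, p(21)=792, p(22)=1002, p(23)=1255, p(24)=1575, p(25)=1958, p(26)=2436, p(27)=3010, p(28)=3718, p(29)=4565, p(30)=5604, p(31)=6842, p(32)=8349, p(33)=10143, p(34)=12310, p(35)=14883, p(36)=17977, p(37)=21637, p(38)=26015, p(39)=31185, p(40)=37338, p(41)=44583, p(42)=53174, p(43)=63261, p(44)=75175, p(45)=89134, p(46)=105558, p(47)=124754, p(48)=147273, p(49)=173525, p(50)=204226, p(51)=239943, p(52)=281589, p(53)=329931, p(54)=386155, p(55)=451276, p(56)=526823, p(57)=614154, p(58)=715220, p(59)=831820, p(60)=966467, p(61)=1121505, p(62)=1300156, p(63)=1505499, p(64)=1741630, p(65)=2012558, p(66)=2323520, p(67)=2679689, p(68)=3087735, p(69)=3554345, p(70)=4087968, p(71)=4697205, p(72)=5392783, p(73)=6185689, p(74)=7089500, p(75)=8118264, p(76)=9289091, p(77)=10619863, p(78)=12132164, p(79)=13848650, p(80)=15796476, p(81)=18004327, p(82)=20506255, p(83)=23338469, p(84)=26543660, p(85)=30167357, p(86)=34262962, p(87)=38887673, p(88)=44108109, p(89)=49995925, p(90)=56634173, p(91)=64112359, p(92)=72533807, p(93)=82010177, p(94)=92669720, p(95)=104651419, p(96)=118114304, p(97)=133230930, p(98)=150198136, p(99)=169229875.
Final step: p(100) = p(99) + p(98) - p(95) - p(93) + p(88) + p(85) - p(78) - p(74) + p(65) + p(60) - p(49) - p(43) + p(30) + p(23) - p(8) - p(0)
= 169229875 + 150198136 - 104651419 - 82010177 + 44108109 + 30167357 - 12132164 - 7089500 + 2012558 + 966467 - 173525 - 63261 + 5604 + 1255 - 22 - 1
= 190569292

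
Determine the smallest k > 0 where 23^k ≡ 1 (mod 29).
7

29 is prime, so ord(23) divides φ(29) = 28.
Divisors of 28: 1, 2, 4, 7, 14, 28.
Repeated squaring: 23^1 ≡ 23, 23^2 ≡ 7, 23^4 ≡ 20, 23^8 ≡ 23, 23^16 ≡ 7 (mod 29).
Test 23^d mod 29 for each divisor d in increasing order:
23^1 ≡ 23
23^2 ≡ 7
23^4 ≡ 20
23^7 = 23^4·23^2·23^1 ≡ 1  ← first divisor giving 1
The order is 7.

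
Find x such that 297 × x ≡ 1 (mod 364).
201

gcd(297, 364) = 1, so the inverse exists.
Extended Euclidean algorithm on (364, 297):
364 = 1 × 297 + 67  ⟹  67 = (1)·364 + (-1)·297
297 = 4 × 67 + 29  ⟹  29 = (-4)·364 + (5)·297
67 = 2 × 29 + 9  ⟹  9 = (9)·364 + (-11)·297
29 = 3 × 9 + 2  ⟹  2 = (-31)·364 + (38)·297
9 = 4 × 2 + 1  ⟹  1 = (133)·364 + (-163)·297
So (-163)·297 ≡ 1 (mod 364), i.e. 297^(-1) ≡ -163 ≡ 201 (mod 364).
Check: 297 × 201 = 59697 ≡ 1 (mod 364)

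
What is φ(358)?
178

358 = 2 × 179
φ(n) = n × ∏(1 - 1/p) for each prime p dividing n
φ(358) = 358 × (1 - 1/2) × (1 - 1/179) = 178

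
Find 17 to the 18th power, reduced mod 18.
1

Repeated squaring. Binary of 18 = 10010.
17^1 ≡ 17 (mod 18); 17^2 ≡ 1 (mod 18); 17^4 ≡ 1 (mod 18); 17^8 ≡ 1 (mod 18); 17^16 ≡ 1 (mod 18)
17^18 = 17^2 × 17^16 ≡ 1 (mod 18)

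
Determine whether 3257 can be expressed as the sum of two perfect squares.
11² + 56² (a=11, b=56)

Factorization: 3257 = 3257
By Fermat: n is sum of two squares iff every prime p ≡ 3 (mod 4) appears to even power.
All primes ≡ 3 (mod 4) appear to even power.
Search a = 0, 1, 2, … for 3257 - a² a perfect square: first hit at a = 11: 3257 - 121 = 3136 = 56².
3257 = 11² + 56² = 121 + 3136 ✓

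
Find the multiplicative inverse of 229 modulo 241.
20

gcd(229, 241) = 1, so the inverse exists.
Extended Euclidean algorithm on (241, 229):
241 = 1 × 229 + 12  ⟹  12 = (1)·241 + (-1)·229
229 = 19 × 12 + 1  ⟹  1 = (-19)·241 + (20)·229
So (20)·229 ≡ 1 (mod 241), i.e. 229^(-1) ≡ 20 (mod 241).
Check: 229 × 20 = 4580 ≡ 1 (mod 241)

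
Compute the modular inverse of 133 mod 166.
5

gcd(133, 166) = 1, so the inverse exists.
Extended Euclidean algorithm on (166, 133):
166 = 1 × 133 + 33  ⟹  33 = (1)·166 + (-1)·133
133 = 4 × 33 + 1  ⟹  1 = (-4)·166 + (5)·133
So (5)·133 ≡ 1 (mod 166), i.e. 133^(-1) ≡ 5 (mod 166).
Check: 133 × 5 = 665 ≡ 1 (mod 166)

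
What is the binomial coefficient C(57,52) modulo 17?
6

Using Lucas' theorem:
Write n=57 and k=52 in base 17:
n in base 17: [3, 6]
k in base 17: [3, 1]
C(57,52) mod 17 = ∏ C(n_i, k_i) mod 17
Digit binomials (mod 17): C(3,3) = 1; C(6,1) = 6
Product: 1 × 6 = 6 ≡ 6 (mod 17)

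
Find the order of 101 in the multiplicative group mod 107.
53

107 is prime, so ord(101) divides φ(107) = 106.
Divisors of 106: 1, 2, 53, 106.
Repeated squaring: 101^1 ≡ 101, 101^2 ≡ 36, 101^4 ≡ 12, 101^8 ≡ 37, 101^16 ≡ 85, 101^32 ≡ 56, 101^64 ≡ 33 (mod 107).
Test 101^d mod 107 for each divisor d in increasing order:
101^1 ≡ 101
101^2 ≡ 36
101^53 = 101^32·101^16·101^4·101^1 ≡ 1  ← first divisor giving 1
The order is 53.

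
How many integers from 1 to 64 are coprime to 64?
32

64 = 2^6
φ(n) = n × ∏(1 - 1/p) for each prime p dividing n
φ(64) = 64 × (1 - 1/2) = 32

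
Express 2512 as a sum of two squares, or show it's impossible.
24² + 44² (a=24, b=44)

Factorization: 2512 = 2^4 × 157
By Fermat: n is sum of two squares iff every prime p ≡ 3 (mod 4) appears to even power.
All primes ≡ 3 (mod 4) appear to even power.
Search a = 0, 1, 2, … for 2512 - a² a perfect square: first hit at a = 24: 2512 - 576 = 1936 = 44².
2512 = 24² + 44² = 576 + 1936 ✓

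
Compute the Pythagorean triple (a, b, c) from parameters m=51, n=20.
(2201, 2040, 3001)

Euclid's formula: a = m² - n², b = 2mn, c = m² + n²
m = 51, n = 20
a = 51² - 20² = 2601 - 400 = 2201
b = 2 × 51 × 20 = 2040
c = 51² + 20² = 2601 + 400 = 3001
Verification: 2201² + 2040² = 4844401 + 4161600 = 9006001 = 3001² ✓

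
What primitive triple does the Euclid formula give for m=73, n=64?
(1233, 9344, 9425)

Euclid's formula: a = m² - n², b = 2mn, c = m² + n²
m = 73, n = 64
a = 73² - 64² = 5329 - 4096 = 1233
b = 2 × 73 × 64 = 9344
c = 73² + 64² = 5329 + 4096 = 9425
Verification: 1233² + 9344² = 1520289 + 87310336 = 88830625 = 9425² ✓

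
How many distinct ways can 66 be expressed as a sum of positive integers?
2323520

p(n) counts ways to write n as a sum of positive integers (order ignored).
Euler's pentagonal recurrence: p(k) = p(k-1) + p(k-2) - p(k-5) - p(k-7) + p(k-12) + p(k-15) - ... (offsets j(3j∓1)/2, signs ++--, p(0)=1, p(<0)=0).
DP table for k = 0..65: p(0)=1, p(1)=1, p(2)=2, p(3)=3, p(4)=5, p(5)=7, p(6)=11, p(7)=15, p(8)=22, p(9)=30, p(10)=42, p(11)=56, p(12)=77, p(13)=101, p(14)=135, p(15)=176, p(16)=231, p(17)=297, p(18)=385, p(19)=490, p(20)=627, p(21)=792, p(22)=1002, p(23)=1255, p(24)=1575, p(25)=1958, p(26)=2436, p(27)=3010, p(28)=3718, p(29)=4565, p(30)=5604, p(31)=6842, p(32)=8349, p(33)=10143, p(34)=12310, p(35)=14883, p(36)=17977, p(37)=21637, p(38)=26015, p(39)=31185, p(40)=37338, p(41)=44583, p(42)=53174, p(43)=63261, p(44)=75175, p(45)=89134, p(46)=105558, p(47)=124754, p(48)=147273, p(49)=173525, p(50)=204226, p(51)=239943, p(52)=281589, p(53)=329931, p(54)=386155, p(55)=451276, p(56)=526823, p(57)=614154, p(58)=715220, p(59)=831820, p(60)=966467, p(61)=1121505, p(62)=1300156, p(63)=1505499, p(64)=1741630, p(65)=2012558.
Final step: p(66) = p(65) + p(64) - p(61) - p(59) + p(54) + p(51) - p(44) - p(40) + p(31) + p(26) - p(15) - p(9)
= 2012558 + 1741630 - 1121505 - 831820 + 386155 + 239943 - 75175 - 37338 + 6842 + 2436 - 176 - 30
= 2323520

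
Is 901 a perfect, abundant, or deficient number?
deficient

Proper divisors of 901: sum = 1 + 17 + 53 = 71
Since 71 < 901, 901 is deficient.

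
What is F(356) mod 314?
299

Matrix identity: Q^n = [[F_(n+1), F_n], [F_n, F_(n-1)]] with Q = [[1,1],[1,0]].
n = 356 = 101100100₂. Square-and-multiply, entries mod 314:
Q^1 = [[1,1],[1,0]]
Q^2 = (Q^1)² = [[2,1],[1,1]]
Q^5 = (Q^2)²·Q = [[8,5],[5,3]]
Q^11 = (Q^5)²·Q = [[144,89],[89,55]]
Q^22 = (Q^11)² = [[83,127],[127,270]]
Q^44 = (Q^22)² = [[96,243],[243,167]]
Q^89 = (Q^44)²·Q = [[294,127],[127,167]]
Q^178 = (Q^89)² = [[201,143],[143,58]]
Q^356 = (Q^178)² = [[248,299],[299,263]]
F_356 mod 314 = Q^356[0][1] = 299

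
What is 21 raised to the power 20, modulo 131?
63

Repeated squaring. Binary of 20 = 10100.
21^1 ≡ 21 (mod 131); 21^2 ≡ 48 (mod 131); 21^4 ≡ 77 (mod 131); 21^8 ≡ 34 (mod 131); 21^16 ≡ 108 (mod 131)
21^20 = 21^4 × 21^16 ≡ 63 (mod 131)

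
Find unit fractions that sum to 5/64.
1/13 + 1/832

Greedy algorithm:
5/64: ceiling(64/5) = 13, use 1/13
1/832: ceiling(832/1) = 832, use 1/832
Result: 5/64 = 1/13 + 1/832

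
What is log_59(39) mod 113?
65

Baby-step giant-step with step n = ⌈√113⌉ = 11.
Baby steps 59^j mod 113 (j:value) for j=0..10: 0:1, 1:59, 2:91, 3:58, 4:32, 5:80, 6:87, 7:48, 8:7, 9:74, 10:72.
Giant-step multiplier: 59^(-11) ≡ 59^(112-11) = 59^101 ≡ 27 (mod 113).
Giant steps γ_i = 39·27^i mod 113: γ_0=39, γ_1=36, γ_2=68, γ_3=28, γ_4=78, γ_5=72 (in table at j=10).
x = i·n + j = 5·11 + 10 = 65.
Check: 59^65 ≡ 39 (mod 113).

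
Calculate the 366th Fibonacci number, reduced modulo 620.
8

Matrix identity: Q^n = [[F_(n+1), F_n], [F_n, F_(n-1)]] with Q = [[1,1],[1,0]].
n = 366 = 101101110₂. Square-and-multiply, entries mod 620:
Q^1 = [[1,1],[1,0]]
Q^2 = (Q^1)² = [[2,1],[1,1]]
Q^5 = (Q^2)²·Q = [[8,5],[5,3]]
Q^11 = (Q^5)²·Q = [[144,89],[89,55]]
Q^22 = (Q^11)² = [[137,351],[351,406]]
Q^45 = (Q^22)²·Q = [[243,610],[610,253]]
Q^91 = (Q^45)²·Q = [[249,249],[249,0]]
Q^183 = (Q^91)²·Q = [[3,2],[2,1]]
Q^366 = (Q^183)² = [[13,8],[8,5]]
F_366 mod 620 = Q^366[0][1] = 8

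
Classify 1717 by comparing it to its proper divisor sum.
deficient

Proper divisors of 1717: sum = 1 + 17 + 101 = 119
Since 119 < 1717, 1717 is deficient.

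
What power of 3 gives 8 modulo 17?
10

Baby-step giant-step with step n = ⌈√17⌉ = 5.
Baby steps 3^j mod 17 (j:value) for j=0..4: 0:1, 1:3, 2:9, 3:10, 4:13.
Giant-step multiplier: 3^(-5) ≡ 3^(16-5) = 3^11 ≡ 7 (mod 17).
Giant steps γ_i = 8·7^i mod 17: γ_0=8, γ_1=5, γ_2=1 (in table at j=0).
x = i·n + j = 2·5 + 0 = 10.
Check: 3^10 ≡ 8 (mod 17).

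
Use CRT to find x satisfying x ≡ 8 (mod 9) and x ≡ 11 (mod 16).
107

Using Chinese Remainder Theorem:
M = 9 × 16 = 144
M1 = 16, M2 = 9
y1 = 16^(-1) mod 9 = 4
y2 = 9^(-1) mod 16 = 9
x = (8×16×4 + 11×9×9) mod 144 = 107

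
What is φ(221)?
192

221 = 13 × 17
φ(n) = n × ∏(1 - 1/p) for each prime p dividing n
φ(221) = 221 × (1 - 1/13) × (1 - 1/17) = 192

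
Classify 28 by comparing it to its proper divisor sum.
perfect

Proper divisors of 28: sum = 1 + 2 + 4 + 7 + 14 = 28
Since 28 = 28, 28 is perfect.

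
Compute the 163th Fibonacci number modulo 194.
83

Matrix identity: Q^n = [[F_(n+1), F_n], [F_n, F_(n-1)]] with Q = [[1,1],[1,0]].
n = 163 = 10100011₂. Square-and-multiply, entries mod 194:
Q^1 = [[1,1],[1,0]]
Q^2 = (Q^1)² = [[2,1],[1,1]]
Q^5 = (Q^2)²·Q = [[8,5],[5,3]]
Q^10 = (Q^5)² = [[89,55],[55,34]]
Q^20 = (Q^10)² = [[82,169],[169,107]]
Q^40 = (Q^20)² = [[171,125],[125,46]]
Q^81 = (Q^40)²·Q = [[17,52],[52,159]]
Q^163 = (Q^81)²·Q = [[117,83],[83,34]]
F_163 mod 194 = Q^163[0][1] = 83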